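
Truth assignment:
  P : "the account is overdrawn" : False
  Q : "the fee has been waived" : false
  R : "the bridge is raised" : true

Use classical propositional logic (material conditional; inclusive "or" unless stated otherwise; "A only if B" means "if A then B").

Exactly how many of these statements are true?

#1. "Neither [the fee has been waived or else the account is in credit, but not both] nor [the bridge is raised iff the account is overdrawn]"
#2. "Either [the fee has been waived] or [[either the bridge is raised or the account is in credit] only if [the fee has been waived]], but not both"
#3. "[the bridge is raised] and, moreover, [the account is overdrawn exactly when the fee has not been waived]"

#1: Formalization: (Q xor not P) nor (R iff P)

not P = not False = True
Q xor not P = False xor True = True
R iff P = True iff False = False
(Q xor not P) nor (R iff P) = True nor False = False
So #1 is false.

#2: This is Q xor ((R or not P) -> Q).

not P = not False = True
R or not P = True or True = True
(R or not P) -> Q = True -> False = False
Q xor ((R or not P) -> Q) = False xor False = False
So #2 is false.

#3: This is R and (P iff not Q).

not Q = not False = True
P iff not Q = False iff True = False
R and (P iff not Q) = True and False = False
Thus #3 is false.

Count: 0.

0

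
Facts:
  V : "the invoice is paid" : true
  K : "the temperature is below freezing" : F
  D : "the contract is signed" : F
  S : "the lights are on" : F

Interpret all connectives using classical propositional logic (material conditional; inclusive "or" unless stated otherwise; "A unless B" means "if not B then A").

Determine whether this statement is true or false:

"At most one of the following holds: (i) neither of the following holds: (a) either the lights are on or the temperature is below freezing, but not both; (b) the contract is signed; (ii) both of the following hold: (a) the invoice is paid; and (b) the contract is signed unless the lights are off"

Values: S=F, K=F, D=F, V=T.
Parsed as ((S ⊕ K) ↓ D) ↑ (V ∧ (D ∨ ¬S))

S ⊕ K = F ⊕ F = F
(S ⊕ K) ↓ D = F ↓ F = T
¬S = ¬F = T
D ∨ ¬S = F ∨ T = T
V ∧ (D ∨ ¬S) = T ∧ T = T
((S ⊕ K) ↓ D) ↑ (V ∧ (D ∨ ¬S)) = T ↑ T = F

False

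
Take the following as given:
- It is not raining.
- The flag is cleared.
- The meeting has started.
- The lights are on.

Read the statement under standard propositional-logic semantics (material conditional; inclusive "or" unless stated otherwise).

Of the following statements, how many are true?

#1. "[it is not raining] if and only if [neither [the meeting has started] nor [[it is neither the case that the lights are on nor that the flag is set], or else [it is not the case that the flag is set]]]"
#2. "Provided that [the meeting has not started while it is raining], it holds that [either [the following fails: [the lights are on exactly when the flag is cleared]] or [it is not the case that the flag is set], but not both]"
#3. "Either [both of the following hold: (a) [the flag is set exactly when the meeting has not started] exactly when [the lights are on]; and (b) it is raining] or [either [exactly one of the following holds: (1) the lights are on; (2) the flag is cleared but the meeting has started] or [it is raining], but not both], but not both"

Let S = "it is raining" (False), N = "the meeting has started" (True), V = "the lights are on" (True), P = "the flag is set" (False).

#1: This is not S iff (N nor ((V nor P) or not P)).

not S = not False = True
V nor P = True nor False = False
not P = not False = True
(V nor P) or not P = False or True = True
N nor ((V nor P) or not P) = True nor True = False
not S iff (N nor ((V nor P) or not P)) = True iff False = False
Thus #1 is false.

#2: Parsed as (not N and S) -> (not (V iff not P) xor not P)

not N = not True = False
not N and S = False and False = False
not P = not False = True
V iff not P = True iff True = True
not (V iff not P) = not True = False
not P = not False = True
not (V iff not P) xor not P = False xor True = True
(not N and S) -> (not (V iff not P) xor not P) = False -> True = True
Hence #2 is true.

#3: Formalization: (((P iff not N) iff V) and S) xor ((V xor (not P and N)) xor S)

not N = not True = False
P iff not N = False iff False = True
(P iff not N) iff V = True iff True = True
((P iff not N) iff V) and S = True and False = False
not P = not False = True
not P and N = True and True = True
V xor (not P and N) = True xor True = False
(V xor (not P and N)) xor S = False xor False = False
(((P iff not N) iff V) and S) xor ((V xor (not P and N)) xor S) = False xor False = False
Hence #3 is false.

1 of the 3 statements is true (#2).

1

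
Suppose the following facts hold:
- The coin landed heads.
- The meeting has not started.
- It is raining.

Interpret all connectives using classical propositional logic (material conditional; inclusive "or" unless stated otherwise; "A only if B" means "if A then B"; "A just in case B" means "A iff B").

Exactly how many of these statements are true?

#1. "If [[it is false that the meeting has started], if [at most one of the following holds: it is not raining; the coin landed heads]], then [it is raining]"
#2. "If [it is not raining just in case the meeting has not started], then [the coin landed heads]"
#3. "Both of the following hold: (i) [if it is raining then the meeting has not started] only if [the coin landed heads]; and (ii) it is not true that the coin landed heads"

2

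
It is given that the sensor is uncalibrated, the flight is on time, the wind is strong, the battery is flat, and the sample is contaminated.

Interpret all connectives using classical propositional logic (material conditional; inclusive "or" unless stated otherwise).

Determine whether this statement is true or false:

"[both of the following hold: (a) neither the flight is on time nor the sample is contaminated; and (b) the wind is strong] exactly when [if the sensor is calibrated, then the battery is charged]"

False.

Let Q = "the flight is delayed" (False), U = "the sample is contaminated" (True), R = "the wind is strong" (True), P = "the sensor is calibrated" (False), S = "the battery is charged" (False).
Formalization: ((not Q nor U) and R) iff (P -> S)

not Q = not False = True
not Q nor U = True nor True = False
(not Q nor U) and R = False and True = False
P -> S = False -> False = True
((not Q nor U) and R) iff (P -> S) = False iff True = False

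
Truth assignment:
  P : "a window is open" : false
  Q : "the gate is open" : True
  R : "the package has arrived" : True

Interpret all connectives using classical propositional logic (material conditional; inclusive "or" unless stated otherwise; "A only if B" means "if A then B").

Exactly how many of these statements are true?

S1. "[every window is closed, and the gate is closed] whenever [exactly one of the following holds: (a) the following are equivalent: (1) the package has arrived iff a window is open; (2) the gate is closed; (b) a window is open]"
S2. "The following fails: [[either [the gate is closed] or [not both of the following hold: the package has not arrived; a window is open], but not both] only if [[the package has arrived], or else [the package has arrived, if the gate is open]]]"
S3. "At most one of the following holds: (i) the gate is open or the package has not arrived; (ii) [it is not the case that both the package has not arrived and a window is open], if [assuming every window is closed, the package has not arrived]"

S1: This is (((R iff P) iff not Q) xor P) -> (not P and not Q).

R iff P = True iff False = False
not Q = not True = False
(R iff P) iff not Q = False iff False = True
((R iff P) iff not Q) xor P = True xor False = True
not P = not False = True
not Q = not True = False
not P and not Q = True and False = False
(((R iff P) iff not Q) xor P) -> (not P and not Q) = True -> False = False
Thus S1 is false.

S2: In symbols: not ((not Q xor (not R nand P)) -> (R or (Q -> R)))

not Q = not True = False
not R = not True = False
not R nand P = False nand False = True
not Q xor (not R nand P) = False xor True = True
Q -> R = True -> True = True
R or (Q -> R) = True or True = True
(not Q xor (not R nand P)) -> (R or (Q -> R)) = True -> True = True
not ((not Q xor (not R nand P)) -> (R or (Q -> R))) = not True = False
Hence S2 is false.

S3: In symbols: (Q or not R) nand ((not P -> not R) -> (not R nand P))

not R = not True = False
Q or not R = True or False = True
not P = not False = True
not R = not True = False
not P -> not R = True -> False = False
not R = not True = False
not R nand P = False nand False = True
(not P -> not R) -> (not R nand P) = False -> True = True
(Q or not R) nand ((not P -> not R) -> (not R nand P)) = True nand True = False
Hence S3 is false.

Count: 0.

0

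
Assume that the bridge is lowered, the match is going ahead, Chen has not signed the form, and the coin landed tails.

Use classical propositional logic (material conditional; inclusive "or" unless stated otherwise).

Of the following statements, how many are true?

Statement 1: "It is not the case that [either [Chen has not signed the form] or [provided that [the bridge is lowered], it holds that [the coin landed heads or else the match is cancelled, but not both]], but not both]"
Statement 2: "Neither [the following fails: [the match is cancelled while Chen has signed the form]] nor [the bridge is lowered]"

0

Let H = "Chen has signed the form" (False), M = "the bridge is raised" (False), D = "the coin landed heads" (False), S = "the match is cancelled" (False).

Statement 1: This is not (not H xor (not M -> (D xor S))).

not H = not False = True
not M = not False = True
D xor S = False xor False = False
not M -> (D xor S) = True -> False = False
not H xor (not M -> (D xor S)) = True xor False = True
not (not H xor (not M -> (D xor S))) = not True = False
Hence Statement 1 is false.

Statement 2: In symbols: not (S and H) nor not M

S and H = False and False = False
not (S and H) = not False = True
not M = not False = True
not (S and H) nor not M = True nor True = False
Thus Statement 2 is false.

0 of the 2 statements are true (none).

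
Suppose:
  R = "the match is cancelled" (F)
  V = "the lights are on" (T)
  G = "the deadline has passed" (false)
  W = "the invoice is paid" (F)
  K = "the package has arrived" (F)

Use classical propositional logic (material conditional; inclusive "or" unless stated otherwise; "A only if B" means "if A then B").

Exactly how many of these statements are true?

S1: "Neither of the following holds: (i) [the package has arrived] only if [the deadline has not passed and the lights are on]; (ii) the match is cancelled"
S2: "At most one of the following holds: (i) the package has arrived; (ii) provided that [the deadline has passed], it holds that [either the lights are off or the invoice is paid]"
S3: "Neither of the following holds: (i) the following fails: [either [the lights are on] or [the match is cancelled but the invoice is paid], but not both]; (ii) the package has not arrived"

1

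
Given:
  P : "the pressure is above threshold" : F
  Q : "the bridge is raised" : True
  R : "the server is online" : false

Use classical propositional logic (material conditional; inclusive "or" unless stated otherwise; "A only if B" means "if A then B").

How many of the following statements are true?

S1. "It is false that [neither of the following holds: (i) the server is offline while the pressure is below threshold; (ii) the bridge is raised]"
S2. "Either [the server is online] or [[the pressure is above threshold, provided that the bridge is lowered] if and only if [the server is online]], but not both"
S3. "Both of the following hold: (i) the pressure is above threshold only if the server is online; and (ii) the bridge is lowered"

1

S1: Formalization: ~((~R & ~P) nor Q)

~R = ~F = T
~P = ~F = T
~R & ~P = T & T = T
(~R & ~P) nor Q = T nor T = F
~((~R & ~P) nor Q) = ~F = T
Hence S1 is true.

S2: In symbols: R xor ((~Q -> P) <-> R)

~Q = ~T = F
~Q -> P = F -> F = T
(~Q -> P) <-> R = T <-> F = F
R xor ((~Q -> P) <-> R) = F xor F = F
Hence S2 is false.

S3: This is (P -> R) & ~Q.

P -> R = F -> F = T
~Q = ~T = F
(P -> R) & ~Q = T & F = F
Hence S3 is false.

True statements: 1.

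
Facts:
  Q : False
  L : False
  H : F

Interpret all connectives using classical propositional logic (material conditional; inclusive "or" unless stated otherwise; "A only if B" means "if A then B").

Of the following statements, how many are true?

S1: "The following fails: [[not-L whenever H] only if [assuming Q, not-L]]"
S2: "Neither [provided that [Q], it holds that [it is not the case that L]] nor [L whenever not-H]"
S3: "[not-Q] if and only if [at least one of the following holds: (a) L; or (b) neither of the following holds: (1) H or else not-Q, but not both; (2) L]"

0

S1: Formalization: ¬((H → ¬L) → (Q → ¬L))

¬L = ¬F = T
H → ¬L = F → T = T
¬L = ¬F = T
Q → ¬L = F → T = T
(H → ¬L) → (Q → ¬L) = T → T = T
¬((H → ¬L) → (Q → ¬L)) = ¬T = F
Hence S1 is false.

S2: In symbols: (Q → ¬L) ↓ (¬H → L)

¬L = ¬F = T
Q → ¬L = F → T = T
¬H = ¬F = T
¬H → L = T → F = F
(Q → ¬L) ↓ (¬H → L) = T ↓ F = F
Hence S2 is false.

S3: Parsed as ¬Q ↔ (L ∨ ((H ⊕ ¬Q) ↓ L))

¬Q = ¬F = T
¬Q = ¬F = T
H ⊕ ¬Q = F ⊕ T = T
(H ⊕ ¬Q) ↓ L = T ↓ F = F
L ∨ ((H ⊕ ¬Q) ↓ L) = F ∨ F = F
¬Q ↔ (L ∨ ((H ⊕ ¬Q) ↓ L)) = T ↔ F = F
Hence S3 is false.

0 of the 3 statements are true (none).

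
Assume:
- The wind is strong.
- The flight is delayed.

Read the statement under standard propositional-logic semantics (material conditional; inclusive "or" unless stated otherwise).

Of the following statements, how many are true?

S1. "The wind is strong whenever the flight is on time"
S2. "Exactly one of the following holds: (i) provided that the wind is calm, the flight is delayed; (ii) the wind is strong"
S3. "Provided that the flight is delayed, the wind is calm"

Let Q = "the flight is delayed" (T), L = "the wind is strong" (T).

S1: Parsed as ~Q -> L

~Q = ~T = F
~Q -> L = F -> T = T
Thus S1 is true.

S2: Parsed as (~L -> Q) xor L

~L = ~T = F
~L -> Q = F -> T = T
(~L -> Q) xor L = T xor T = F
So S2 is false.

S3: Parsed as Q -> ~L

~L = ~T = F
Q -> ~L = T -> F = F
So S3 is false.

1 of the 3 statements is true (S1).

1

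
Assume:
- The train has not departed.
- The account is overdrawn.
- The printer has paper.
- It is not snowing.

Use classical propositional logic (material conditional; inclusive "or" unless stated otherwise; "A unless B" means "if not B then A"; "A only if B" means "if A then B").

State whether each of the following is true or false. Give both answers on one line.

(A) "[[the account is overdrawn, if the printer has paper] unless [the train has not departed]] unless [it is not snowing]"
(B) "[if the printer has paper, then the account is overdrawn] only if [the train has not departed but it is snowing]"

(A) true, (B) false

Let W = "the printer has paper" (True), M = "the account is overdrawn" (True), K = "the train has departed" (False), D = "it is snowing" (False).

(A): Parsed as ((W -> M) or not K) or not D

W -> M = True -> True = True
not K = not False = True
(W -> M) or not K = True or True = True
not D = not False = True
((W -> M) or not K) or not D = True or True = True
Hence (A) is true.

(B): This is (W -> M) -> (not K and D).

W -> M = True -> True = True
not K = not False = True
not K and D = True and False = False
(W -> M) -> (not K and D) = True -> False = False
Hence (B) is false.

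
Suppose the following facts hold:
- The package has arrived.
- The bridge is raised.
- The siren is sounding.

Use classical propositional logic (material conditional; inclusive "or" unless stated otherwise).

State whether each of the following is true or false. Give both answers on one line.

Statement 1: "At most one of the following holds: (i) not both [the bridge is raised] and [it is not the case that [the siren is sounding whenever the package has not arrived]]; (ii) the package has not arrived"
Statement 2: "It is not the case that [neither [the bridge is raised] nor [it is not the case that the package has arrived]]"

Statement 1 true; Statement 2 true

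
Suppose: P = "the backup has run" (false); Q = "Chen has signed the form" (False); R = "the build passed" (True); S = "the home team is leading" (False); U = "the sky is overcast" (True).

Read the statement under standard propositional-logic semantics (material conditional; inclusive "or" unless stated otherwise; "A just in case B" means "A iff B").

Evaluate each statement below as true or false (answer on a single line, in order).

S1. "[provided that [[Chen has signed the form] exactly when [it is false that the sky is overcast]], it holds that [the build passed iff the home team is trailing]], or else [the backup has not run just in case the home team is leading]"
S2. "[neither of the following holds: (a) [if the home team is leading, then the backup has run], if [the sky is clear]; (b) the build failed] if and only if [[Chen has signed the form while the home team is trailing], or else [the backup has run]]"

S1 true, S2 true

S1: Parsed as ((Q iff not U) -> (R iff not S)) or (not P iff S)

not U = not True = False
Q iff not U = False iff False = True
not S = not False = True
R iff not S = True iff True = True
(Q iff not U) -> (R iff not S) = True -> True = True
not P = not False = True
not P iff S = True iff False = False
((Q iff not U) -> (R iff not S)) or (not P iff S) = True or False = True
Hence S1 is true.

S2: Formalization: ((not U -> (S -> P)) nor not R) iff ((Q and not S) or P)

not U = not True = False
S -> P = False -> False = True
not U -> (S -> P) = False -> True = True
not R = not True = False
(not U -> (S -> P)) nor not R = True nor False = False
not S = not False = True
Q and not S = False and True = False
(Q and not S) or P = False or False = False
((not U -> (S -> P)) nor not R) iff ((Q and not S) or P) = False iff False = True
Hence S2 is true.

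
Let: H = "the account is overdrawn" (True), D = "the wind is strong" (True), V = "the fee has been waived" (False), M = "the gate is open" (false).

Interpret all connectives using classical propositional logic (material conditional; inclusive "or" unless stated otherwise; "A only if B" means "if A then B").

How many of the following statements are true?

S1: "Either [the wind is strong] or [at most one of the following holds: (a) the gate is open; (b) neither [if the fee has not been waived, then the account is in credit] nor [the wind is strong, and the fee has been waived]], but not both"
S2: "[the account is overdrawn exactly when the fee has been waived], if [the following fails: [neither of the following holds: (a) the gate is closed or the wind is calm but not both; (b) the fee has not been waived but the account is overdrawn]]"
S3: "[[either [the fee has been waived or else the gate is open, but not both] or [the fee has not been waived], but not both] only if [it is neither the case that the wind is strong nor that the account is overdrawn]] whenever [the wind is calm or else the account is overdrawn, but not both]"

S1: Parsed as D ⊕ (M ↑ ((¬V → ¬H) ↓ (D ∧ V)))

¬V = ¬F = T
¬H = ¬T = F
¬V → ¬H = T → F = F
D ∧ V = T ∧ F = F
(¬V → ¬H) ↓ (D ∧ V) = F ↓ F = T
M ↑ ((¬V → ¬H) ↓ (D ∧ V)) = F ↑ T = T
D ⊕ (M ↑ ((¬V → ¬H) ↓ (D ∧ V))) = T ⊕ T = F
Thus S1 is false.

S2: In symbols: ¬((¬M ⊕ ¬D) ↓ (¬V ∧ H)) → (H ↔ V)

¬M = ¬F = T
¬D = ¬T = F
¬M ⊕ ¬D = T ⊕ F = T
¬V = ¬F = T
¬V ∧ H = T ∧ T = T
(¬M ⊕ ¬D) ↓ (¬V ∧ H) = T ↓ T = F
¬((¬M ⊕ ¬D) ↓ (¬V ∧ H)) = ¬F = T
H ↔ V = T ↔ F = F
¬((¬M ⊕ ¬D) ↓ (¬V ∧ H)) → (H ↔ V) = T → F = F
Hence S2 is false.

S3: Parsed as (¬D ⊕ H) → (((V ⊕ M) ⊕ ¬V) → (D ↓ H))

¬D = ¬T = F
¬D ⊕ H = F ⊕ T = T
V ⊕ M = F ⊕ F = F
¬V = ¬F = T
(V ⊕ M) ⊕ ¬V = F ⊕ T = T
D ↓ H = T ↓ T = F
((V ⊕ M) ⊕ ¬V) → (D ↓ H) = T → F = F
(¬D ⊕ H) → (((V ⊕ M) ⊕ ¬V) → (D ↓ H)) = T → F = F
Hence S3 is false.

0 of the 3 statements are true (none).

0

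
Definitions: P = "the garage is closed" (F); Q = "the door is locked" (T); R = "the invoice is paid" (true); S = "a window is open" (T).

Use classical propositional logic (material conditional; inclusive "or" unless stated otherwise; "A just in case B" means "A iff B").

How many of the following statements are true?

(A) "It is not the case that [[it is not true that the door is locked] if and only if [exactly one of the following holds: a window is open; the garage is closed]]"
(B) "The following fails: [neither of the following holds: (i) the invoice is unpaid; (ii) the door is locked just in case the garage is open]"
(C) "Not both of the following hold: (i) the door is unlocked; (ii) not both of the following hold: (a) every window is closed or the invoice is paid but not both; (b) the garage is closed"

(A): This is not (not Q iff (S xor P)).

not Q = not True = False
S xor P = True xor False = True
not Q iff (S xor P) = False iff True = False
not (not Q iff (S xor P)) = not False = True
So (A) is true.

(B): Parsed as not (not R nor (Q iff not P))

not R = not True = False
not P = not False = True
Q iff not P = True iff True = True
not R nor (Q iff not P) = False nor True = False
not (not R nor (Q iff not P)) = not False = True
Thus (B) is true.

(C): This is not Q nand ((not S xor R) nand P).

not Q = not True = False
not S = not True = False
not S xor R = False xor True = True
(not S xor R) nand P = True nand False = True
not Q nand ((not S xor R) nand P) = False nand True = True
So (C) is true.

Count: 3.

3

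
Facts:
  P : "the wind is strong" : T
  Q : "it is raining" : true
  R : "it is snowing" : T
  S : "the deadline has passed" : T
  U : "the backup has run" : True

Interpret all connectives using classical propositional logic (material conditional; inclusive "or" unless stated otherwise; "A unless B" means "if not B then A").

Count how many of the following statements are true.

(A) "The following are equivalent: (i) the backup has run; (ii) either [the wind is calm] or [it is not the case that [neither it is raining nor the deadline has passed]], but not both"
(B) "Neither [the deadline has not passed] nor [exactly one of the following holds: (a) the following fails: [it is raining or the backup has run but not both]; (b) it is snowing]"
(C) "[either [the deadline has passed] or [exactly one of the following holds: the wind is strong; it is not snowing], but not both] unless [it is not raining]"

(A): This is U iff (not P xor not (Q nor S)).

not P = not True = False
Q nor S = True nor True = False
not (Q nor S) = not False = True
not P xor not (Q nor S) = False xor True = True
U iff (not P xor not (Q nor S)) = True iff True = True
So (A) is true.

(B): Formalization: not S nor (not (Q xor U) xor R)

not S = not True = False
Q xor U = True xor True = False
not (Q xor U) = not False = True
not (Q xor U) xor R = True xor True = False
not S nor (not (Q xor U) xor R) = False nor False = True
Thus (B) is true.

(C): Formalization: (S xor (P xor not R)) or not Q

not R = not True = False
P xor not R = True xor False = True
S xor (P xor not R) = True xor True = False
not Q = not True = False
(S xor (P xor not R)) or not Q = False or False = False
Thus (C) is false.

2 of the 3 statements are true.

2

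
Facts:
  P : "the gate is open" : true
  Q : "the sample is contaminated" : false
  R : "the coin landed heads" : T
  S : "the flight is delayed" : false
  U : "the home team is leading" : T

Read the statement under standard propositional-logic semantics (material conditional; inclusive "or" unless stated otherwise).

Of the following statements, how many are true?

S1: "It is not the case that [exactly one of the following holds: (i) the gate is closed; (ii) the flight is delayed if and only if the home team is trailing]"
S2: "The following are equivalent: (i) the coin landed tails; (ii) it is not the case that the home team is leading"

S1: Formalization: not (not P xor (S iff not U))

not P = not True = False
not U = not True = False
S iff not U = False iff False = True
not P xor (S iff not U) = False xor True = True
not (not P xor (S iff not U)) = not True = False
So S1 is false.

S2: Formalization: not R iff not U

not R = not True = False
not U = not True = False
not R iff not U = False iff False = True
Thus S2 is true.

Count: 1.

1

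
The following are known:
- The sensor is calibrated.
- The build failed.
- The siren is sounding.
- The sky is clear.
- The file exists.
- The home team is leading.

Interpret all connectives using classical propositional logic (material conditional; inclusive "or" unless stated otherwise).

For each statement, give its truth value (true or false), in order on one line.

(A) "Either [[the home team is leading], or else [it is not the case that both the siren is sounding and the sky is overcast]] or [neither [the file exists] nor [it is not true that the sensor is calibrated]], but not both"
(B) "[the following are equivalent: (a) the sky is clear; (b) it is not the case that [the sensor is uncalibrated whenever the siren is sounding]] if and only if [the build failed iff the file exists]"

(A) T; (B) T

Let V = "the home team is leading" (True), R = "the siren is sounding" (True), S = "the sky is overcast" (False), U = "the file exists" (True), P = "the sensor is calibrated" (True), Q = "the build passed" (False).

(A): This is (V or (R nand S)) xor (U nor not P).

R nand S = True nand False = True
V or (R nand S) = True or True = True
not P = not True = False
U nor not P = True nor False = False
(V or (R nand S)) xor (U nor not P) = True xor False = True
Hence (A) is true.

(B): Formalization: (not S iff not (R -> not P)) iff (not Q iff U)

not S = not False = True
not P = not True = False
R -> not P = True -> False = False
not (R -> not P) = not False = True
not S iff not (R -> not P) = True iff True = True
not Q = not False = True
not Q iff U = True iff True = True
(not S iff not (R -> not P)) iff (not Q iff U) = True iff True = True
Hence (B) is true.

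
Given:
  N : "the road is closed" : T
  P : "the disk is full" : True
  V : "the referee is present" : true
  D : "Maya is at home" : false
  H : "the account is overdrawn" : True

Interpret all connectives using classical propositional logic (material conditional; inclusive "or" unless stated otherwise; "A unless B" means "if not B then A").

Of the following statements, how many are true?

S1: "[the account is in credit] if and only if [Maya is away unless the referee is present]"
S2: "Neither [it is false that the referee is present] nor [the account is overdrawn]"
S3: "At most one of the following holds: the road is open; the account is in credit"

1

S1: Formalization: ¬H ↔ (¬D ∨ V)

¬H = ¬T = F
¬D = ¬F = T
¬D ∨ V = T ∨ T = T
¬H ↔ (¬D ∨ V) = F ↔ T = F
So S1 is false.

S2: In symbols: ¬V ↓ H

¬V = ¬T = F
¬V ↓ H = F ↓ T = F
Hence S2 is false.

S3: Parsed as ¬N ↑ ¬H

¬N = ¬T = F
¬H = ¬T = F
¬N ↑ ¬H = F ↑ F = T
So S3 is true.

Count: 1.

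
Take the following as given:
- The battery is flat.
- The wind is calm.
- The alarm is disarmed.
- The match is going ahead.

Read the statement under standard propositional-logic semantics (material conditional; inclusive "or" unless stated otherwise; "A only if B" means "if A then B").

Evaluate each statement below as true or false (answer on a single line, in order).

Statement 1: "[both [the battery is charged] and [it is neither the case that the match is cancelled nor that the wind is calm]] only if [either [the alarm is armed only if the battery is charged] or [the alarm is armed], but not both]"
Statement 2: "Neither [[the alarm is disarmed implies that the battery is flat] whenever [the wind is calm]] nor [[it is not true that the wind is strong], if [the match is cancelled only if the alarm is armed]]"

Let W = "the battery is charged" (F), G = "the match is cancelled" (F), D = "the wind is strong" (F), N = "the alarm is armed" (F).

Statement 1: This is (W ∧ (G ↓ ¬D)) → ((N → W) ⊕ N).

¬D = ¬F = T
G ↓ ¬D = F ↓ T = F
W ∧ (G ↓ ¬D) = F ∧ F = F
N → W = F → F = T
(N → W) ⊕ N = T ⊕ F = T
(W ∧ (G ↓ ¬D)) → ((N → W) ⊕ N) = F → T = T
So Statement 1 is true.

Statement 2: Parsed as (¬D → (¬N → ¬W)) ↓ ((G → N) → ¬D)

¬D = ¬F = T
¬N = ¬F = T
¬W = ¬F = T
¬N → ¬W = T → T = T
¬D → (¬N → ¬W) = T → T = T
G → N = F → F = T
¬D = ¬F = T
(G → N) → ¬D = T → T = T
(¬D → (¬N → ¬W)) ↓ ((G → N) → ¬D) = T ↓ T = F
Thus Statement 2 is false.

Statement 1 true, Statement 2 false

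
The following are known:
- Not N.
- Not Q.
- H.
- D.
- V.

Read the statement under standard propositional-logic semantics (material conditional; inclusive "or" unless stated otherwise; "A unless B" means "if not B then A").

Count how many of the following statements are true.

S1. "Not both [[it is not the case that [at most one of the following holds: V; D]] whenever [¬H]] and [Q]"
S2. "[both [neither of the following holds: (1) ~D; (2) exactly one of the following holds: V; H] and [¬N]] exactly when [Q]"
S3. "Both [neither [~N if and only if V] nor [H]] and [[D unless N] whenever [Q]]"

S1: In symbols: (~H -> ~(V nand D)) nand Q

~H = ~T = F
V nand D = T nand T = F
~(V nand D) = ~F = T
~H -> ~(V nand D) = F -> T = T
(~H -> ~(V nand D)) nand Q = T nand F = T
Hence S1 is true.

S2: In symbols: ((~D nor (V xor H)) & ~N) <-> Q

~D = ~T = F
V xor H = T xor T = F
~D nor (V xor H) = F nor F = T
~N = ~F = T
(~D nor (V xor H)) & ~N = T & T = T
((~D nor (V xor H)) & ~N) <-> Q = T <-> F = F
So S2 is false.

S3: Parsed as ((~N <-> V) nor H) & (Q -> (D | N))

~N = ~F = T
~N <-> V = T <-> T = T
(~N <-> V) nor H = T nor T = F
D | N = T | F = T
Q -> (D | N) = F -> T = T
((~N <-> V) nor H) & (Q -> (D | N)) = F & T = F
So S3 is false.

1 of the 3 statements is true.

1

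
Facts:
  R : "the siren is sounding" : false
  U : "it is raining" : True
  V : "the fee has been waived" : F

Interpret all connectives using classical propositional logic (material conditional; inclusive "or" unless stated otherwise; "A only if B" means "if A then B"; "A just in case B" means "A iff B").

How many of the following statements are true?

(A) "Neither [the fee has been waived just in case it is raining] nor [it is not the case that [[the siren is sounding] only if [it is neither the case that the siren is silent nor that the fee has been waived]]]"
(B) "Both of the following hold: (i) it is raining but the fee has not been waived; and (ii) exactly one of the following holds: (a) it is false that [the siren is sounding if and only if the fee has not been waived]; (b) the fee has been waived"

(A): Formalization: (V iff U) nor not (R -> (not R nor V))

V iff U = False iff True = False
not R = not False = True
not R nor V = True nor False = False
R -> (not R nor V) = False -> False = True
not (R -> (not R nor V)) = not True = False
(V iff U) nor not (R -> (not R nor V)) = False nor False = True
Thus (A) is true.

(B): This is (U and not V) and (not (R iff not V) xor V).

not V = not False = True
U and not V = True and True = True
not V = not False = True
R iff not V = False iff True = False
not (R iff not V) = not False = True
not (R iff not V) xor V = True xor False = True
(U and not V) and (not (R iff not V) xor V) = True and True = True
Hence (B) is true.

2 of the 2 statements are true ((A), (B)).

2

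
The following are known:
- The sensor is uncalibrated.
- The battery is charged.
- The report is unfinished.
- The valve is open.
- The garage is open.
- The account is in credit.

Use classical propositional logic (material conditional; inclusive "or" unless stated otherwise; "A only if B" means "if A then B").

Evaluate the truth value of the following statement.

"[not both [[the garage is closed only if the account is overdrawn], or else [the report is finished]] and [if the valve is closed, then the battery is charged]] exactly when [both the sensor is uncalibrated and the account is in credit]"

false

Let L = "the garage is closed" (F), D = "the account is overdrawn" (F), Q = "the report is finished" (F), K = "the valve is open" (T), W = "the battery is charged" (T), G = "the sensor is calibrated" (F).
Parsed as (((L → D) ∨ Q) ↑ (¬K → W)) ↔ (¬G ∧ ¬D)

L → D = F → F = T
(L → D) ∨ Q = T ∨ F = T
¬K = ¬T = F
¬K → W = F → T = T
((L → D) ∨ Q) ↑ (¬K → W) = T ↑ T = F
¬G = ¬F = T
¬D = ¬F = T
¬G ∧ ¬D = T ∧ T = T
(((L → D) ∨ Q) ↑ (¬K → W)) ↔ (¬G ∧ ¬D) = F ↔ T = F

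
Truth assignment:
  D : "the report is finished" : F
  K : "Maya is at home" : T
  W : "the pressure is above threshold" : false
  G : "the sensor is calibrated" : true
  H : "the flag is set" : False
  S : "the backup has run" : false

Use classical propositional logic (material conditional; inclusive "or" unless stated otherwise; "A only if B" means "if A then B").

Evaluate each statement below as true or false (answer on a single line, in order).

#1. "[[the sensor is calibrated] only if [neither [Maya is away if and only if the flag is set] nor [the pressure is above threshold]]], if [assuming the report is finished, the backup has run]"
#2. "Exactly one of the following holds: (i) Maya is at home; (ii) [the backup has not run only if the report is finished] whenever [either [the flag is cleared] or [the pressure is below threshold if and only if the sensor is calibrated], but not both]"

#1 False / #2 False

#1: This is (D → S) → (G → ((¬K ↔ H) ↓ W)).

D → S = F → F = T
¬K = ¬T = F
¬K ↔ H = F ↔ F = T
(¬K ↔ H) ↓ W = T ↓ F = F
G → ((¬K ↔ H) ↓ W) = T → F = F
(D → S) → (G → ((¬K ↔ H) ↓ W)) = T → F = F
So #1 is false.

#2: Parsed as K ⊕ ((¬H ⊕ (¬W ↔ G)) → (¬S → D))

¬H = ¬F = T
¬W = ¬F = T
¬W ↔ G = T ↔ T = T
¬H ⊕ (¬W ↔ G) = T ⊕ T = F
¬S = ¬F = T
¬S → D = T → F = F
(¬H ⊕ (¬W ↔ G)) → (¬S → D) = F → F = T
K ⊕ ((¬H ⊕ (¬W ↔ G)) → (¬S → D)) = T ⊕ T = F
Thus #2 is false.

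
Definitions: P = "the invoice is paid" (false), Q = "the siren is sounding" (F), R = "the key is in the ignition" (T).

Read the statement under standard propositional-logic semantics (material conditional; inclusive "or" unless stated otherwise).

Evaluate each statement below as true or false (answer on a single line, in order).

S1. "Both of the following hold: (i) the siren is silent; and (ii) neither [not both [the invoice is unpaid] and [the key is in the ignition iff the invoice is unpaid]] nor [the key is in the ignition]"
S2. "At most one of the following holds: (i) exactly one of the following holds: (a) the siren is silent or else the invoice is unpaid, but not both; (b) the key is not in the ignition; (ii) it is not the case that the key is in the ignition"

S1: This is ~Q & ((~P nand (R <-> ~P)) nor R).

~Q = ~F = T
~P = ~F = T
~P = ~F = T
R <-> ~P = T <-> T = T
~P nand (R <-> ~P) = T nand T = F
(~P nand (R <-> ~P)) nor R = F nor T = F
~Q & ((~P nand (R <-> ~P)) nor R) = T & F = F
Hence S1 is false.

S2: Parsed as ((~Q xor ~P) xor ~R) nand ~R

~Q = ~F = T
~P = ~F = T
~Q xor ~P = T xor T = F
~R = ~T = F
(~Q xor ~P) xor ~R = F xor F = F
~R = ~T = F
((~Q xor ~P) xor ~R) nand ~R = F nand F = T
Thus S2 is true.

S1 false, S2 true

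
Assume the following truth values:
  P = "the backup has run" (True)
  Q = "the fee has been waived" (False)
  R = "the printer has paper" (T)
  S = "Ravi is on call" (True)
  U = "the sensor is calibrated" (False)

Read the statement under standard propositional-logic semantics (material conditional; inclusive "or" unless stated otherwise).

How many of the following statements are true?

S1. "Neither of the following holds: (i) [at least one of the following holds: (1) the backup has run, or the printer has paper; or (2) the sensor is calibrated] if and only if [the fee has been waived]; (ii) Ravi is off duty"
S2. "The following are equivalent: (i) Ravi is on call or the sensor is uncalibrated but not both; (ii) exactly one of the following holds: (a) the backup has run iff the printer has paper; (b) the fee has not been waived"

S1: Parsed as (((P ∨ R) ∨ U) ↔ Q) ↓ ¬S

P ∨ R = T ∨ T = T
(P ∨ R) ∨ U = T ∨ F = T
((P ∨ R) ∨ U) ↔ Q = T ↔ F = F
¬S = ¬T = F
(((P ∨ R) ∨ U) ↔ Q) ↓ ¬S = F ↓ F = T
Thus S1 is true.

S2: In symbols: (S ⊕ ¬U) ↔ ((P ↔ R) ⊕ ¬Q)

¬U = ¬F = T
S ⊕ ¬U = T ⊕ T = F
P ↔ R = T ↔ T = T
¬Q = ¬F = T
(P ↔ R) ⊕ ¬Q = T ⊕ T = F
(S ⊕ ¬U) ↔ ((P ↔ R) ⊕ ¬Q) = F ↔ F = T
Hence S2 is true.

2 of the 2 statements are true.

2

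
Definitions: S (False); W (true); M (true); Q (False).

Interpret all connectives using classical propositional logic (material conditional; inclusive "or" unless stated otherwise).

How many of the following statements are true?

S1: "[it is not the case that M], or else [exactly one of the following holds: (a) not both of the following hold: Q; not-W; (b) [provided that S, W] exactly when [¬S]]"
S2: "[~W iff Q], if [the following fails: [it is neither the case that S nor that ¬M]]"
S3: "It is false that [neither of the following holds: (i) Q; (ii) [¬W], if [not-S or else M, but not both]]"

S1: Formalization: ¬M ∨ ((Q ↑ ¬W) ⊕ ((S → W) ↔ ¬S))

¬M = ¬T = F
¬W = ¬T = F
Q ↑ ¬W = F ↑ F = T
S → W = F → T = T
¬S = ¬F = T
(S → W) ↔ ¬S = T ↔ T = T
(Q ↑ ¬W) ⊕ ((S → W) ↔ ¬S) = T ⊕ T = F
¬M ∨ ((Q ↑ ¬W) ⊕ ((S → W) ↔ ¬S)) = F ∨ F = F
So S1 is false.

S2: This is ¬(S ↓ ¬M) → (¬W ↔ Q).

¬M = ¬T = F
S ↓ ¬M = F ↓ F = T
¬(S ↓ ¬M) = ¬T = F
¬W = ¬T = F
¬W ↔ Q = F ↔ F = T
¬(S ↓ ¬M) → (¬W ↔ Q) = F → T = T
Hence S2 is true.

S3: Parsed as ¬(Q ↓ ((¬S ⊕ M) → ¬W))

¬S = ¬F = T
¬S ⊕ M = T ⊕ T = F
¬W = ¬T = F
(¬S ⊕ M) → ¬W = F → F = T
Q ↓ ((¬S ⊕ M) → ¬W) = F ↓ T = F
¬(Q ↓ ((¬S ⊕ M) → ¬W)) = ¬F = T
So S3 is true.

2 of the 3 statements are true (S2, S3).

2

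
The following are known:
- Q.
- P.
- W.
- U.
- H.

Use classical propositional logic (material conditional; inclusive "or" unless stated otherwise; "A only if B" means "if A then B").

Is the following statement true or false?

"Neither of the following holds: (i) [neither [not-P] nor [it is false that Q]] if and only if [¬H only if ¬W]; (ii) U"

false

In symbols: ((not P nor not Q) iff (not H -> not W)) nor U

not P = not True = False
not Q = not True = False
not P nor not Q = False nor False = True
not H = not True = False
not W = not True = False
not H -> not W = False -> False = True
(not P nor not Q) iff (not H -> not W) = True iff True = True
((not P nor not Q) iff (not H -> not W)) nor U = True nor True = False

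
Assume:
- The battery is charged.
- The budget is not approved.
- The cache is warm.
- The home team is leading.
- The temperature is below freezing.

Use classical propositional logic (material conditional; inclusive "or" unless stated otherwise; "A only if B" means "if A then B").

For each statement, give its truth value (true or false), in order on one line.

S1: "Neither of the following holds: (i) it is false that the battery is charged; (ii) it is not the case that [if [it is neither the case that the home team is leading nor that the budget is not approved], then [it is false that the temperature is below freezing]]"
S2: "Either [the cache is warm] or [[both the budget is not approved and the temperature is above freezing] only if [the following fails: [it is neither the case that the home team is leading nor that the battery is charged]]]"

Let H = "the battery is charged" (T), M = "the home team is leading" (T), W = "the budget is approved" (F), K = "the temperature is below freezing" (T), R = "the cache is warm" (T).

S1: In symbols: ~H nor ~((M nor ~W) -> ~K)

~H = ~T = F
~W = ~F = T
M nor ~W = T nor T = F
~K = ~T = F
(M nor ~W) -> ~K = F -> F = T
~((M nor ~W) -> ~K) = ~T = F
~H nor ~((M nor ~W) -> ~K) = F nor F = T
So S1 is true.

S2: Parsed as R | ((~W & ~K) -> ~(M nor H))

~W = ~F = T
~K = ~T = F
~W & ~K = T & F = F
M nor H = T nor T = F
~(M nor H) = ~F = T
(~W & ~K) -> ~(M nor H) = F -> T = T
R | ((~W & ~K) -> ~(M nor H)) = T | T = T
Hence S2 is true.

S1 true; S2 true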